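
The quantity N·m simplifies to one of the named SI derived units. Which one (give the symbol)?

J

N = kg·m·s⁻².
Combining: N·m = (kg·m·s⁻²) · m = kg·m²·s⁻².
kg·m²·s⁻² is the base-SI form of the joule.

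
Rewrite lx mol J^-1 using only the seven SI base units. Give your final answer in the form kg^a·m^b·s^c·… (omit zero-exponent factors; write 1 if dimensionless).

lx = m⁻²·cd.
J = kg·m²·s⁻².
So J⁻¹ = kg⁻¹·m⁻²·s².
Combining: lx·mol·J⁻¹ = (m⁻²·cd) · mol · (kg⁻¹·m⁻²·s²) = kg⁻¹·m⁻⁴·s²·mol·cd.

kg⁻¹·m⁻⁴·s²·mol·cd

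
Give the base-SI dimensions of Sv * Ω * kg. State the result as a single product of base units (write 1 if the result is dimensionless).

Sv = J/kg (equivalent dose = energy per mass),
    = m²·s⁻².
Ω = V/A (resistance = voltage per current),
    = kg·m²·s⁻³·A⁻².
Combining: Sv·Ω·kg = (m²·s⁻²) · (kg·m²·s⁻³·A⁻²) · kg = kg²·m⁴·s⁻⁵·A⁻².

kg²·m⁴·s⁻⁵·A⁻²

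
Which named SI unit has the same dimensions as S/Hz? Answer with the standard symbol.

Hz = s⁻¹.
So Hz⁻¹ = s.
S = kg⁻¹·m⁻²·s³·A².
Combining: Hz⁻¹·S = s · (kg⁻¹·m⁻²·s³·A²) = kg⁻¹·m⁻²·s⁴·A².
kg⁻¹·m⁻²·s⁴·A² is the base-SI form of the farad.

F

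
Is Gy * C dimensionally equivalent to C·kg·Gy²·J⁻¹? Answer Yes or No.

Left side:
  Gy = J/kg (absorbed dose = energy per mass),
      = m²·s⁻².
  C = A·s = s·A (charge = current × time).
  Combining: Gy·C = (m²·s⁻²) · (s·A) = m²·s⁻¹·A.
Right side:
  C = A·s = s·A (charge = current × time).
  Gy = J/kg (absorbed dose = energy per mass),
      = m²·s⁻².
  So Gy² = m⁴·s⁻⁴.
  J = N·m (work = force × distance),
      = kg·m²·s⁻².
  So J⁻¹ = kg⁻¹·m⁻²·s².
  Combining: C·kg·Gy²·J⁻¹ = (s·A) · kg · (m⁴·s⁻⁴) · (kg⁻¹·m⁻²·s²) = m²·s⁻¹·A.
Both reduce to m²·s⁻¹·A.

Yes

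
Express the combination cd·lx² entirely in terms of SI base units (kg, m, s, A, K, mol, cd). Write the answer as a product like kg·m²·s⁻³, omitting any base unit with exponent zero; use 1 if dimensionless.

m⁻⁴·cd³

lx = lm/m² (illuminance = luminous flux per area),
    = m⁻²·cd.
So lx² = m⁻⁴·cd².
Combining: cd·lx² = cd · (m⁻⁴·cd²) = m⁻⁴·cd³.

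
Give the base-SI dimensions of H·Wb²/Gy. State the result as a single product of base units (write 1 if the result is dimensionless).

kg³·m⁴·s⁻⁴·A⁻⁴

Gy = J/kg (absorbed dose = energy per mass),
    = m²·s⁻².
So Gy⁻¹ = m⁻²·s².
H = Wb/A (inductance = flux per current),
    = kg·m²·s⁻²·A⁻².
Wb = V·s (flux: a volt is a weber per second),
    = kg·m²·s⁻²·A⁻¹.
So Wb² = kg²·m⁴·s⁻⁴·A⁻².
Combining: Gy⁻¹·H·Wb² = (m⁻²·s²) · (kg·m²·s⁻²·A⁻²) · (kg²·m⁴·s⁻⁴·A⁻²) = kg³·m⁴·s⁻⁴·A⁻⁴.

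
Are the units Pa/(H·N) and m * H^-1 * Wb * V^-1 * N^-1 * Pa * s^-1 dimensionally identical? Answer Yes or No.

Left side:
  H = kg·m²·s⁻²·A⁻².
  So H⁻¹ = kg⁻¹·m⁻²·s²·A².
  N = kg·m·s⁻².
  So N⁻¹ = kg⁻¹·m⁻¹·s².
  Pa = kg·m⁻¹·s⁻².
  Combining: H⁻¹·N⁻¹·Pa = (kg⁻¹·m⁻²·s²·A²) · (kg⁻¹·m⁻¹·s²) · (kg·m⁻¹·s⁻²) = kg⁻¹·m⁻⁴·s²·A².
Right side:
  H = Wb/A (inductance = flux per current),
      = kg·m²·s⁻²·A⁻².
  So H⁻¹ = kg⁻¹·m⁻²·s²·A².
  Wb = V·s (flux: a volt is a weber per second),
      = kg·m²·s⁻²·A⁻¹.
  V = W/A (potential = power per current),
      = kg·m²·s⁻³·A⁻¹.
  So V⁻¹ = kg⁻¹·m⁻²·s³·A.
  N = kg·m/s² = kg·m·s⁻² (force = mass × acceleration).
  So N⁻¹ = kg⁻¹·m⁻¹·s².
  Pa = N/m² (pressure = force per area),
      = kg·m⁻¹·s⁻².
  Combining: m·H⁻¹·Wb·V⁻¹·N⁻¹·Pa·s⁻¹ = m · (kg⁻¹·m⁻²·s²·A²) · (kg·m²·s⁻²·A⁻¹) · (kg⁻¹·m⁻²·s³·A) · (kg⁻¹·m⁻¹·s²) · (kg·m⁻¹·s⁻²) · s⁻¹ = kg⁻¹·m⁻³·s²·A².
Left is kg⁻¹·m⁻⁴·s²·A²; right is kg⁻¹·m⁻³·s²·A² — different.

No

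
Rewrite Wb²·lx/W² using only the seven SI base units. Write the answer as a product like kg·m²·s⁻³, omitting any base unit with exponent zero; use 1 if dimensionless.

m⁻²·s²·A⁻²·cd

Wb = kg·m²·s⁻²·A⁻¹.
So Wb² = kg²·m⁴·s⁻⁴·A⁻².
lx = m⁻²·cd.
W = kg·m²·s⁻³.
So W⁻² = kg⁻²·m⁻⁴·s⁶.
Combining: Wb²·lx·W⁻² = (kg²·m⁴·s⁻⁴·A⁻²) · (m⁻²·cd) · (kg⁻²·m⁻⁴·s⁶) = m⁻²·s²·A⁻²·cd.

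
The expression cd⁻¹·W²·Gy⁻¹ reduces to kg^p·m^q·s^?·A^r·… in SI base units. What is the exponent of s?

W = kg·m²·s⁻³.
So W² = kg²·m⁴·s⁻⁶.
Gy = m²·s⁻².
So Gy⁻¹ = m⁻²·s².
Combining: cd⁻¹·W²·Gy⁻¹ = cd⁻¹ · (kg²·m⁴·s⁻⁶) · (m⁻²·s²) = kg²·m²·s⁻⁴·cd⁻¹.
The exponent of s is -4.

-4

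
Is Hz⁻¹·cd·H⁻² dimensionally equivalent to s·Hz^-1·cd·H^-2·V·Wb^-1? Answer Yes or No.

Left side:
  Hz = 1/s = s⁻¹ (frequency is cycles per second).
  So Hz⁻¹ = s.
  H = Wb/A (inductance = flux per current),
      = kg·m²·s⁻²·A⁻².
  So H⁻² = kg⁻²·m⁻⁴·s⁴·A⁴.
  Combining: Hz⁻¹·cd·H⁻² = s · cd · (kg⁻²·m⁻⁴·s⁴·A⁴) = kg⁻²·m⁻⁴·s⁵·A⁴·cd.
Right side:
  Hz = 1/s = s⁻¹ (frequency is cycles per second).
  So Hz⁻¹ = s.
  H = Wb/A (inductance = flux per current),
      = kg·m²·s⁻²·A⁻².
  So H⁻² = kg⁻²·m⁻⁴·s⁴·A⁴.
  V = W/A (potential = power per current),
      = kg·m²·s⁻³·A⁻¹.
  Wb = V·s (flux: a volt is a weber per second),
      = kg·m²·s⁻²·A⁻¹.
  So Wb⁻¹ = kg⁻¹·m⁻²·s²·A.
  Combining: s·Hz⁻¹·cd·H⁻²·V·Wb⁻¹ = s · s · cd · (kg⁻²·m⁻⁴·s⁴·A⁴) · (kg·m²·s⁻³·A⁻¹) · (kg⁻¹·m⁻²·s²·A) = kg⁻²·m⁻⁴·s⁵·A⁴·cd.
Both reduce to kg⁻²·m⁻⁴·s⁵·A⁴·cd.

Yes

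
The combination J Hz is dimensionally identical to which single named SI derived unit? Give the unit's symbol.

J = kg·m²·s⁻².
Hz = s⁻¹.
Combining: J·Hz = (kg·m²·s⁻²) · s⁻¹ = kg·m²·s⁻³.
kg·m²·s⁻³ is the base-SI form of the watt.

W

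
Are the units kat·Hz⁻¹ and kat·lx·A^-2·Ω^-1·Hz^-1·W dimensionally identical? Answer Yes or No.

No

Left side:
  kat = mol/s = s⁻¹·mol (catalytic activity).
  Hz = 1/s = s⁻¹ (frequency is cycles per second).
  So Hz⁻¹ = s.
  Combining: kat·Hz⁻¹ = (s⁻¹·mol) · s = mol.
Right side:
  kat = s⁻¹·mol.
  lx = m⁻²·cd.
  Ω = kg·m²·s⁻³·A⁻².
  So Ω⁻¹ = kg⁻¹·m⁻²·s³·A².
  Hz = s⁻¹.
  So Hz⁻¹ = s.
  W = kg·m²·s⁻³.
  Combining: kat·lx·A⁻²·Ω⁻¹·Hz⁻¹·W = (s⁻¹·mol) · (m⁻²·cd) · A⁻² · (kg⁻¹·m⁻²·s³·A²) · s · (kg·m²·s⁻³) = m⁻²·mol·cd.
Left is mol; right is m⁻²·mol·cd — different.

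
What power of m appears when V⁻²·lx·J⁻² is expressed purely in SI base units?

-10

V = kg·m²·s⁻³·A⁻¹.
So V⁻² = kg⁻²·m⁻⁴·s⁶·A².
lx = m⁻²·cd.
J = kg·m²·s⁻².
So J⁻² = kg⁻²·m⁻⁴·s⁴.
Combining: V⁻²·lx·J⁻² = (kg⁻²·m⁻⁴·s⁶·A²) · (m⁻²·cd) · (kg⁻²·m⁻⁴·s⁴) = kg⁻⁴·m⁻¹⁰·s¹⁰·A²·cd.
The exponent of m is -10.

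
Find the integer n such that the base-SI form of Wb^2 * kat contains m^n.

4

Wb = V·s (flux: a volt is a weber per second),
    = kg·m²·s⁻²·A⁻¹.
So Wb² = kg²·m⁴·s⁻⁴·A⁻².
kat = mol/s = s⁻¹·mol (catalytic activity).
Combining: Wb²·kat = (kg²·m⁴·s⁻⁴·A⁻²) · (s⁻¹·mol) = kg²·m⁴·s⁻⁵·A⁻²·mol.
The exponent of m is 4.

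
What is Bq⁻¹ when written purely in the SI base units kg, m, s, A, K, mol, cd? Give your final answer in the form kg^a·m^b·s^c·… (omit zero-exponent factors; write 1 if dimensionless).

s

Bq = 1/s = s⁻¹ (activity is decays per second).
So Bq⁻¹ = s.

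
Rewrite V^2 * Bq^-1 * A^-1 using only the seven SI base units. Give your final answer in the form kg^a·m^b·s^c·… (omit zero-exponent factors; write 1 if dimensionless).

kg²·m⁴·s⁻⁵·A⁻³

V = W/A (potential = power per current),
    = kg·m²·s⁻³·A⁻¹.
So V² = kg²·m⁴·s⁻⁶·A⁻².
Bq = 1/s = s⁻¹ (activity is decays per second).
So Bq⁻¹ = s.
Combining: V²·Bq⁻¹·A⁻¹ = (kg²·m⁴·s⁻⁶·A⁻²) · s · A⁻¹ = kg²·m⁴·s⁻⁵·A⁻³.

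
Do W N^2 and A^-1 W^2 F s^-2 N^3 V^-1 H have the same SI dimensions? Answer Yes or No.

No

Left side:
  W = J/s (power = energy per time),
      = kg·m²·s⁻³.
  N = kg·m/s² = kg·m·s⁻² (force = mass × acceleration).
  So N² = kg²·m²·s⁻⁴.
  Combining: W·N² = (kg·m²·s⁻³) · (kg²·m²·s⁻⁴) = kg³·m⁴·s⁻⁷.
Right side:
  W = kg·m²·s⁻³.
  So W² = kg²·m⁴·s⁻⁶.
  F = kg⁻¹·m⁻²·s⁴·A².
  N = kg·m·s⁻².
  So N³ = kg³·m³·s⁻⁶.
  V = kg·m²·s⁻³·A⁻¹.
  So V⁻¹ = kg⁻¹·m⁻²·s³·A.
  H = kg·m²·s⁻²·A⁻².
  Combining: A⁻¹·W²·F·s⁻²·N³·V⁻¹·H = A⁻¹ · (kg²·m⁴·s⁻⁶) · (kg⁻¹·m⁻²·s⁴·A²) · s⁻² · (kg³·m³·s⁻⁶) · (kg⁻¹·m⁻²·s³·A) · (kg·m²·s⁻²·A⁻²) = kg⁴·m⁵·s⁻⁹.
Left is kg³·m⁴·s⁻⁷; right is kg⁴·m⁵·s⁻⁹ — different.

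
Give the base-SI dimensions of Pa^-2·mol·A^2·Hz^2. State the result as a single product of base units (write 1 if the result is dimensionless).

kg⁻²·m²·s²·A²·mol

Pa = N/m² (pressure = force per area),
    = kg·m⁻¹·s⁻².
So Pa⁻² = kg⁻²·m²·s⁴.
Hz = 1/s = s⁻¹ (frequency is cycles per second).
So Hz² = s⁻².
Combining: Pa⁻²·mol·A²·Hz² = (kg⁻²·m²·s⁴) · mol · A² · s⁻² = kg⁻²·m²·s²·A²·mol.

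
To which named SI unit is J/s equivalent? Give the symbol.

J = N·m (work = force × distance),
    = kg·m²·s⁻².
Combining: s⁻¹·J = s⁻¹ · (kg·m²·s⁻²) = kg·m²·s⁻³.
kg·m²·s⁻³ is the base-SI form of the watt.

W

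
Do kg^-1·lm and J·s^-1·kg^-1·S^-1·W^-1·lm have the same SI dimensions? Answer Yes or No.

Left side:
  lm = cd.
  Combining: kg⁻¹·lm = kg⁻¹ · cd = kg⁻¹·cd.
Right side:
  J = N·m (work = force × distance),
      = kg·m²·s⁻².
  S = 1/Ω (conductance is reciprocal resistance),
      = kg⁻¹·m⁻²·s³·A².
  So S⁻¹ = kg·m²·s⁻³·A⁻².
  W = J/s (power = energy per time),
      = kg·m²·s⁻³.
  So W⁻¹ = kg⁻¹·m⁻²·s³.
  lm = cd·sr = cd (luminous flux; sr is dimensionless).
  Combining: J·s⁻¹·kg⁻¹·S⁻¹·W⁻¹·lm = (kg·m²·s⁻²) · s⁻¹ · kg⁻¹ · (kg·m²·s⁻³·A⁻²) · (kg⁻¹·m⁻²·s³) · cd = m²·s⁻³·A⁻²·cd.
Left is kg⁻¹·cd; right is m²·s⁻³·A⁻²·cd — different.

No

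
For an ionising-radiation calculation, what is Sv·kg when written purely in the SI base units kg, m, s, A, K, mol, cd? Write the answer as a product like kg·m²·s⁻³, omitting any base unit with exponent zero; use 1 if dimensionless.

kg·m²·s⁻²

Sv = J/kg (equivalent dose = energy per mass),
    = m²·s⁻².
Combining: Sv·kg = (m²·s⁻²) · kg = kg·m²·s⁻².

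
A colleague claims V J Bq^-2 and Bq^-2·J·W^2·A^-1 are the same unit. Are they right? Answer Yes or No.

No

Left side:
  V = W/A (potential = power per current),
      = kg·m²·s⁻³·A⁻¹.
  J = N·m (work = force × distance),
      = kg·m²·s⁻².
  Bq = 1/s = s⁻¹ (activity is decays per second).
  So Bq⁻² = s².
  Combining: V·J·Bq⁻² = (kg·m²·s⁻³·A⁻¹) · (kg·m²·s⁻²) · s² = kg²·m⁴·s⁻³·A⁻¹.
Right side:
  Bq = 1/s = s⁻¹ (activity is decays per second).
  So Bq⁻² = s².
  J = N·m (work = force × distance),
      = kg·m²·s⁻².
  W = J/s (power = energy per time),
      = kg·m²·s⁻³.
  So W² = kg²·m⁴·s⁻⁶.
  Combining: Bq⁻²·J·W²·A⁻¹ = s² · (kg·m²·s⁻²) · (kg²·m⁴·s⁻⁶) · A⁻¹ = kg³·m⁶·s⁻⁶·A⁻¹.
Left is kg²·m⁴·s⁻³·A⁻¹; right is kg³·m⁶·s⁻⁶·A⁻¹ — different.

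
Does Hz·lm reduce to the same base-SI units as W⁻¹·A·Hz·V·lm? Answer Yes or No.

Yes

Left side:
  Hz = 1/s = s⁻¹ (frequency is cycles per second).
  lm = cd·sr = cd (luminous flux; sr is dimensionless).
  Combining: Hz·lm = s⁻¹ · cd = s⁻¹·cd.
Right side:
  W = J/s (power = energy per time),
      = kg·m²·s⁻³.
  So W⁻¹ = kg⁻¹·m⁻²·s³.
  Hz = 1/s = s⁻¹ (frequency is cycles per second).
  V = W/A (potential = power per current),
      = kg·m²·s⁻³·A⁻¹.
  lm = cd·sr = cd (luminous flux; sr is dimensionless).
  Combining: W⁻¹·A·Hz·V·lm = (kg⁻¹·m⁻²·s³) · A · s⁻¹ · (kg·m²·s⁻³·A⁻¹) · cd = s⁻¹·cd.
Both reduce to s⁻¹·cd.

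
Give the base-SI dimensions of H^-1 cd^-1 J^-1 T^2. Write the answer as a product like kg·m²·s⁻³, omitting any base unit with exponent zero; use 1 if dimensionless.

H = kg·m²·s⁻²·A⁻².
So H⁻¹ = kg⁻¹·m⁻²·s²·A².
J = kg·m²·s⁻².
So J⁻¹ = kg⁻¹·m⁻²·s².
T = kg·s⁻²·A⁻¹.
So T² = kg²·s⁻⁴·A⁻².
Combining: H⁻¹·cd⁻¹·J⁻¹·T² = (kg⁻¹·m⁻²·s²·A²) · cd⁻¹ · (kg⁻¹·m⁻²·s²) · (kg²·s⁻⁴·A⁻²) = m⁻⁴·cd⁻¹.

m⁻⁴·cd⁻¹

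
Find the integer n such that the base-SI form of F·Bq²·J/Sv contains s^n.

Sv = J/kg (equivalent dose = energy per mass),
    = m²·s⁻².
So Sv⁻¹ = m⁻²·s².
F = C/V (capacitance = charge per voltage),
    = A·s/(kg·m²·s⁻³·A⁻¹) (substituting C and V),
    = kg⁻¹·m⁻²·s⁴·A².
Bq = 1/s = s⁻¹ (activity is decays per second).
So Bq² = s⁻².
J = N·m (work = force × distance),
    = kg·m²·s⁻².
Combining: Sv⁻¹·F·Bq²·J = (m⁻²·s²) · (kg⁻¹·m⁻²·s⁴·A²) · s⁻² · (kg·m²·s⁻²) = m⁻²·s²·A².
The exponent of s is 2.

2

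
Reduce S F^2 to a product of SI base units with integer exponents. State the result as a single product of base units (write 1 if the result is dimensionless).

kg⁻³·m⁻⁶·s¹¹·A⁶

S = 1/Ω (conductance is reciprocal resistance),
    = kg⁻¹·m⁻²·s³·A².
F = C/V (capacitance = charge per voltage),
    = A·s/(kg·m²·s⁻³·A⁻¹) (substituting C and V),
    = kg⁻¹·m⁻²·s⁴·A².
So F² = kg⁻²·m⁻⁴·s⁸·A⁴.
Combining: S·F² = (kg⁻¹·m⁻²·s³·A²) · (kg⁻²·m⁻⁴·s⁸·A⁴) = kg⁻³·m⁻⁶·s¹¹·A⁶.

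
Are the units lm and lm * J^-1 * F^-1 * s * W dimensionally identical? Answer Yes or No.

Left side:
  lm = cd·sr = cd (luminous flux; sr is dimensionless).
Right side:
  lm = cd.
  J = kg·m²·s⁻².
  So J⁻¹ = kg⁻¹·m⁻²·s².
  F = kg⁻¹·m⁻²·s⁴·A².
  So F⁻¹ = kg·m²·s⁻⁴·A⁻².
  W = kg·m²·s⁻³.
  Combining: lm·J⁻¹·F⁻¹·s·W = cd · (kg⁻¹·m⁻²·s²) · (kg·m²·s⁻⁴·A⁻²) · s · (kg·m²·s⁻³) = kg·m²·s⁻⁴·A⁻²·cd.
Left is cd; right is kg·m²·s⁻⁴·A⁻²·cd — different.

No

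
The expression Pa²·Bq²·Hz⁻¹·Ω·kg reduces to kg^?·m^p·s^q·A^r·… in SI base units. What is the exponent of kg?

4

Pa = kg·m⁻¹·s⁻².
So Pa² = kg²·m⁻²·s⁻⁴.
Bq = s⁻¹.
So Bq² = s⁻².
Hz = s⁻¹.
So Hz⁻¹ = s.
Ω = kg·m²·s⁻³·A⁻².
Combining: Pa²·Bq²·Hz⁻¹·Ω·kg = (kg²·m⁻²·s⁻⁴) · s⁻² · s · (kg·m²·s⁻³·A⁻²) · kg = kg⁴·s⁻⁸·A⁻².
The exponent of kg is 4.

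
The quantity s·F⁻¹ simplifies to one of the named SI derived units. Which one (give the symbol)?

F = kg⁻¹·m⁻²·s⁴·A².
So F⁻¹ = kg·m²·s⁻⁴·A⁻².
Combining: s·F⁻¹ = s · (kg·m²·s⁻⁴·A⁻²) = kg·m²·s⁻³·A⁻².
kg·m²·s⁻³·A⁻² is the base-SI form of the ohm.

Ω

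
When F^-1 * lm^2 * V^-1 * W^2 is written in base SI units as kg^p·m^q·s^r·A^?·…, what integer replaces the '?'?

F = C/V (capacitance = charge per voltage),
    = A·s/(kg·m²·s⁻³·A⁻¹) (substituting C and V),
    = kg⁻¹·m⁻²·s⁴·A².
So F⁻¹ = kg·m²·s⁻⁴·A⁻².
lm = cd·sr = cd (luminous flux; sr is dimensionless).
So lm² = cd².
V = W/A (potential = power per current),
    = kg·m²·s⁻³·A⁻¹.
So V⁻¹ = kg⁻¹·m⁻²·s³·A.
W = J/s (power = energy per time),
    = kg·m²·s⁻³.
So W² = kg²·m⁴·s⁻⁶.
Combining: F⁻¹·lm²·V⁻¹·W² = (kg·m²·s⁻⁴·A⁻²) · cd² · (kg⁻¹·m⁻²·s³·A) · (kg²·m⁴·s⁻⁶) = kg²·m⁴·s⁻⁷·A⁻¹·cd².
The exponent of A is -1.

-1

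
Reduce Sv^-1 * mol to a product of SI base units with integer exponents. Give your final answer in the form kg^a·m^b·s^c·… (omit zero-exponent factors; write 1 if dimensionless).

m⁻²·s²·mol

Sv = m²·s⁻².
So Sv⁻¹ = m⁻²·s².
Combining: Sv⁻¹·mol = (m⁻²·s²) · mol = m⁻²·s²·mol.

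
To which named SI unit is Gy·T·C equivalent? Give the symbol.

W

Gy = J/kg (absorbed dose = energy per mass),
    = m²·s⁻².
T = Wb/m² (flux density = flux per area),
    = kg·s⁻²·A⁻¹.
C = A·s = s·A (charge = current × time).
Combining: Gy·T·C = (m²·s⁻²) · (kg·s⁻²·A⁻¹) · (s·A) = kg·m²·s⁻³.
kg·m²·s⁻³ is the base-SI form of the watt.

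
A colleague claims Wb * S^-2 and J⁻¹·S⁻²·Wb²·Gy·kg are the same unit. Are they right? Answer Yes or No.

No

Left side:
  Wb = kg·m²·s⁻²·A⁻¹.
  S = kg⁻¹·m⁻²·s³·A².
  So S⁻² = kg²·m⁴·s⁻⁶·A⁻⁴.
  Combining: Wb·S⁻² = (kg·m²·s⁻²·A⁻¹) · (kg²·m⁴·s⁻⁶·A⁻⁴) = kg³·m⁶·s⁻⁸·A⁻⁵.
Right side:
  J = N·m (work = force × distance),
      = kg·m²·s⁻².
  So J⁻¹ = kg⁻¹·m⁻²·s².
  S = 1/Ω (conductance is reciprocal resistance),
      = kg⁻¹·m⁻²·s³·A².
  So S⁻² = kg²·m⁴·s⁻⁶·A⁻⁴.
  Wb = V·s (flux: a volt is a weber per second),
      = kg·m²·s⁻²·A⁻¹.
  So Wb² = kg²·m⁴·s⁻⁴·A⁻².
  Gy = J/kg (absorbed dose = energy per mass),
      = m²·s⁻².
  Combining: J⁻¹·S⁻²·Wb²·Gy·kg = (kg⁻¹·m⁻²·s²) · (kg²·m⁴·s⁻⁶·A⁻⁴) · (kg²·m⁴·s⁻⁴·A⁻²) · (m²·s⁻²) · kg = kg⁴·m⁸·s⁻¹⁰·A⁻⁶.
Left is kg³·m⁶·s⁻⁸·A⁻⁵; right is kg⁴·m⁸·s⁻¹⁰·A⁻⁶ — different.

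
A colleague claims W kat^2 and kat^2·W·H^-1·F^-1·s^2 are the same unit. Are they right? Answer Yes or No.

Yes

Left side:
  W = J/s (power = energy per time),
      = kg·m²·s⁻³.
  kat = mol/s = s⁻¹·mol (catalytic activity).
  So kat² = s⁻²·mol².
  Combining: W·kat² = (kg·m²·s⁻³) · (s⁻²·mol²) = kg·m²·s⁻⁵·mol².
Right side:
  kat = mol/s = s⁻¹·mol (catalytic activity).
  So kat² = s⁻²·mol².
  W = J/s (power = energy per time),
      = kg·m²·s⁻³.
  H = Wb/A (inductance = flux per current),
      = kg·m²·s⁻²·A⁻².
  So H⁻¹ = kg⁻¹·m⁻²·s²·A².
  F = C/V (capacitance = charge per voltage),
      = A·s/(kg·m²·s⁻³·A⁻¹) (substituting C and V),
      = kg⁻¹·m⁻²·s⁴·A².
  So F⁻¹ = kg·m²·s⁻⁴·A⁻².
  Combining: kat²·W·H⁻¹·F⁻¹·s² = (s⁻²·mol²) · (kg·m²·s⁻³) · (kg⁻¹·m⁻²·s²·A²) · (kg·m²·s⁻⁴·A⁻²) · s² = kg·m²·s⁻⁵·mol².
Both reduce to kg·m²·s⁻⁵·mol².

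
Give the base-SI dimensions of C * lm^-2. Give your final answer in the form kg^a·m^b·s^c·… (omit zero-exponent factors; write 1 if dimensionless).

s·A·cd⁻²

C = A·s = s·A (charge = current × time).
lm = cd·sr = cd (luminous flux; sr is dimensionless).
So lm⁻² = cd⁻².
Combining: C·lm⁻² = (s·A) · cd⁻² = s·A·cd⁻².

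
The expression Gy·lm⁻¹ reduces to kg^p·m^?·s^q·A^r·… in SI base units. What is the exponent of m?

2

Gy = J/kg (absorbed dose = energy per mass),
    = m²·s⁻².
lm = cd·sr = cd (luminous flux; sr is dimensionless).
So lm⁻¹ = cd⁻¹.
Combining: Gy·lm⁻¹ = (m²·s⁻²) · cd⁻¹ = m²·s⁻²·cd⁻¹.
The exponent of m is 2.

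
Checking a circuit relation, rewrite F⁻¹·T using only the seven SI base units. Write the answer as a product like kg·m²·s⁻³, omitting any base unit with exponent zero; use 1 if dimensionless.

kg²·m²·s⁻⁶·A⁻³

F = kg⁻¹·m⁻²·s⁴·A².
So F⁻¹ = kg·m²·s⁻⁴·A⁻².
T = kg·s⁻²·A⁻¹.
Combining: F⁻¹·T = (kg·m²·s⁻⁴·A⁻²) · (kg·s⁻²·A⁻¹) = kg²·m²·s⁻⁶·A⁻³.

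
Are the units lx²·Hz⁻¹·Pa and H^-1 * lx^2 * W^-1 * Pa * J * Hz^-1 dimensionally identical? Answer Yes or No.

Left side:
  lx = lm/m² (illuminance = luminous flux per area),
      = m⁻²·cd.
  So lx² = m⁻⁴·cd².
  Hz = 1/s = s⁻¹ (frequency is cycles per second).
  So Hz⁻¹ = s.
  Pa = N/m² (pressure = force per area),
      = kg·m⁻¹·s⁻².
  Combining: lx²·Hz⁻¹·Pa = (m⁻⁴·cd²) · s · (kg·m⁻¹·s⁻²) = kg·m⁻⁵·s⁻¹·cd².
Right side:
  H = Wb/A (inductance = flux per current),
      = kg·m²·s⁻²·A⁻².
  So H⁻¹ = kg⁻¹·m⁻²·s²·A².
  lx = lm/m² (illuminance = luminous flux per area),
      = m⁻²·cd.
  So lx² = m⁻⁴·cd².
  W = J/s (power = energy per time),
      = kg·m²·s⁻³.
  So W⁻¹ = kg⁻¹·m⁻²·s³.
  Pa = N/m² (pressure = force per area),
      = kg·m⁻¹·s⁻².
  J = N·m (work = force × distance),
      = kg·m²·s⁻².
  Hz = 1/s = s⁻¹ (frequency is cycles per second).
  So Hz⁻¹ = s.
  Combining: H⁻¹·lx²·W⁻¹·Pa·J·Hz⁻¹ = (kg⁻¹·m⁻²·s²·A²) · (m⁻⁴·cd²) · (kg⁻¹·m⁻²·s³) · (kg·m⁻¹·s⁻²) · (kg·m²·s⁻²) · s = m⁻⁷·s²·A²·cd².
Left is kg·m⁻⁵·s⁻¹·cd²; right is m⁻⁷·s²·A²·cd² — different.

No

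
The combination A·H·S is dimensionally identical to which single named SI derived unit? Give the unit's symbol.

C

H = kg·m²·s⁻²·A⁻².
S = kg⁻¹·m⁻²·s³·A².
Combining: A·H·S = A · (kg·m²·s⁻²·A⁻²) · (kg⁻¹·m⁻²·s³·A²) = s·A.
s·A is the base-SI form of the coulomb.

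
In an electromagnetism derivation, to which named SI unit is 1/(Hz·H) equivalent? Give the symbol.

S

Hz = s⁻¹.
So Hz⁻¹ = s.
H = kg·m²·s⁻²·A⁻².
So H⁻¹ = kg⁻¹·m⁻²·s²·A².
Combining: Hz⁻¹·H⁻¹ = s · (kg⁻¹·m⁻²·s²·A²) = kg⁻¹·m⁻²·s³·A².
kg⁻¹·m⁻²·s³·A² is the base-SI form of the siemens.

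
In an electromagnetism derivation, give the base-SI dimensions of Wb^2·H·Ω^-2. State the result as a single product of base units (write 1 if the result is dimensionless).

kg·m²

Wb = V·s (flux: a volt is a weber per second),
    = kg·m²·s⁻²·A⁻¹.
So Wb² = kg²·m⁴·s⁻⁴·A⁻².
H = Wb/A (inductance = flux per current),
    = kg·m²·s⁻²·A⁻².
Ω = V/A (resistance = voltage per current),
    = kg·m²·s⁻³·A⁻².
So Ω⁻² = kg⁻²·m⁻⁴·s⁶·A⁴.
Combining: Wb²·H·Ω⁻² = (kg²·m⁴·s⁻⁴·A⁻²) · (kg·m²·s⁻²·A⁻²) · (kg⁻²·m⁻⁴·s⁶·A⁴) = kg·m².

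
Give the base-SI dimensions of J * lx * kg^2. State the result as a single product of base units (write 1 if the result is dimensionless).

kg³·s⁻²·cd

J = kg·m²·s⁻².
lx = m⁻²·cd.
Combining: J·lx·kg² = (kg·m²·s⁻²) · (m⁻²·cd) · kg² = kg³·s⁻²·cd.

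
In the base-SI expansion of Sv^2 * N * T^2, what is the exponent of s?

Sv = m²·s⁻².
So Sv² = m⁴·s⁻⁴.
N = kg·m·s⁻².
T = kg·s⁻²·A⁻¹.
So T² = kg²·s⁻⁴·A⁻².
Combining: Sv²·N·T² = (m⁴·s⁻⁴) · (kg·m·s⁻²) · (kg²·s⁻⁴·A⁻²) = kg³·m⁵·s⁻¹⁰·A⁻².
The exponent of s is -10.

-10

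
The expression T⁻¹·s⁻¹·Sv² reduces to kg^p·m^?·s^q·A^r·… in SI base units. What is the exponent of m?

T = kg·s⁻²·A⁻¹.
So T⁻¹ = kg⁻¹·s²·A.
Sv = m²·s⁻².
So Sv² = m⁴·s⁻⁴.
Combining: T⁻¹·s⁻¹·Sv² = (kg⁻¹·s²·A) · s⁻¹ · (m⁴·s⁻⁴) = kg⁻¹·m⁴·s⁻³·A.
The exponent of m is 4.

4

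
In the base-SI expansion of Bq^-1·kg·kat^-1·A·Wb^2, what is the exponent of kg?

Bq = 1/s = s⁻¹ (activity is decays per second).
So Bq⁻¹ = s.
kat = mol/s = s⁻¹·mol (catalytic activity).
So kat⁻¹ = s·mol⁻¹.
Wb = V·s (flux: a volt is a weber per second),
    = kg·m²·s⁻²·A⁻¹.
So Wb² = kg²·m⁴·s⁻⁴·A⁻².
Combining: Bq⁻¹·kg·kat⁻¹·A·Wb² = s · kg · (s·mol⁻¹) · A · (kg²·m⁴·s⁻⁴·A⁻²) = kg³·m⁴·s⁻²·A⁻¹·mol⁻¹.
The exponent of kg is 3.

3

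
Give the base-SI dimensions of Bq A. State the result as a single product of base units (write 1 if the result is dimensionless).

Bq = s⁻¹.
Combining: Bq·A = s⁻¹ · A = s⁻¹·A.

s⁻¹·A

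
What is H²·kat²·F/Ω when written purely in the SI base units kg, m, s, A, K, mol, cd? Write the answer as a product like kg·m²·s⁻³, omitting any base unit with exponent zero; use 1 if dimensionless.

Ω = kg·m²·s⁻³·A⁻².
So Ω⁻¹ = kg⁻¹·m⁻²·s³·A².
H = kg·m²·s⁻²·A⁻².
So H² = kg²·m⁴·s⁻⁴·A⁻⁴.
kat = s⁻¹·mol.
So kat² = s⁻²·mol².
F = kg⁻¹·m⁻²·s⁴·A².
Combining: Ω⁻¹·H²·kat²·F = (kg⁻¹·m⁻²·s³·A²) · (kg²·m⁴·s⁻⁴·A⁻⁴) · (s⁻²·mol²) · (kg⁻¹·m⁻²·s⁴·A²) = s·mol².

s·mol²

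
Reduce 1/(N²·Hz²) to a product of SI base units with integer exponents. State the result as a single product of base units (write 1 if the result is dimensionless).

N = kg·m/s² = kg·m·s⁻² (force = mass × acceleration).
So N⁻² = kg⁻²·m⁻²·s⁴.
Hz = 1/s = s⁻¹ (frequency is cycles per second).
So Hz⁻² = s².
Combining: N⁻²·Hz⁻² = (kg⁻²·m⁻²·s⁴) · s² = kg⁻²·m⁻²·s⁶.

kg⁻²·m⁻²·s⁶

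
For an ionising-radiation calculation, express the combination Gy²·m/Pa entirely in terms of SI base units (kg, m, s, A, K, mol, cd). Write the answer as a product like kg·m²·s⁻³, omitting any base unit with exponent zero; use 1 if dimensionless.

kg⁻¹·m⁶·s⁻²

Pa = kg·m⁻¹·s⁻².
So Pa⁻¹ = kg⁻¹·m·s².
Gy = m²·s⁻².
So Gy² = m⁴·s⁻⁴.
Combining: Pa⁻¹·Gy²·m = (kg⁻¹·m·s²) · (m⁴·s⁻⁴) · m = kg⁻¹·m⁶·s⁻².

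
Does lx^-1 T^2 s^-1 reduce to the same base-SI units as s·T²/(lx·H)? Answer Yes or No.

No

Left side:
  lx = lm/m² (illuminance = luminous flux per area),
      = m⁻²·cd.
  So lx⁻¹ = m²·cd⁻¹.
  T = Wb/m² (flux density = flux per area),
      = kg·s⁻²·A⁻¹.
  So T² = kg²·s⁻⁴·A⁻².
  Combining: lx⁻¹·T²·s⁻¹ = (m²·cd⁻¹) · (kg²·s⁻⁴·A⁻²) · s⁻¹ = kg²·m²·s⁻⁵·A⁻²·cd⁻¹.
Right side:
  lx = m⁻²·cd.
  So lx⁻¹ = m²·cd⁻¹.
  H = kg·m²·s⁻²·A⁻².
  So H⁻¹ = kg⁻¹·m⁻²·s²·A².
  T = kg·s⁻²·A⁻¹.
  So T² = kg²·s⁻⁴·A⁻².
  Combining: lx⁻¹·H⁻¹·s·T² = (m²·cd⁻¹) · (kg⁻¹·m⁻²·s²·A²) · s · (kg²·s⁻⁴·A⁻²) = kg·s⁻¹·cd⁻¹.
Left is kg²·m²·s⁻⁵·A⁻²·cd⁻¹; right is kg·s⁻¹·cd⁻¹ — different.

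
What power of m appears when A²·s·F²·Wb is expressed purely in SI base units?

-2

F = kg⁻¹·m⁻²·s⁴·A².
So F² = kg⁻²·m⁻⁴·s⁸·A⁴.
Wb = kg·m²·s⁻²·A⁻¹.
Combining: A²·s·F²·Wb = A² · s · (kg⁻²·m⁻⁴·s⁸·A⁴) · (kg·m²·s⁻²·A⁻¹) = kg⁻¹·m⁻²·s⁷·A⁵.
The exponent of m is -2.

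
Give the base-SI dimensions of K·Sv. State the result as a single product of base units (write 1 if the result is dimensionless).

m²·s⁻²·K

Sv = m²·s⁻².
Combining: K·Sv = K · (m²·s⁻²) = m²·s⁻²·K.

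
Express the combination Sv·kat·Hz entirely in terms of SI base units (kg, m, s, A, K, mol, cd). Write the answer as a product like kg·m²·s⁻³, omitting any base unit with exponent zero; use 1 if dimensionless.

Sv = J/kg (equivalent dose = energy per mass),
    = m²·s⁻².
kat = mol/s = s⁻¹·mol (catalytic activity).
Hz = 1/s = s⁻¹ (frequency is cycles per second).
Combining: Sv·kat·Hz = (m²·s⁻²) · (s⁻¹·mol) · s⁻¹ = m²·s⁻⁴·mol.

m²·s⁻⁴·mol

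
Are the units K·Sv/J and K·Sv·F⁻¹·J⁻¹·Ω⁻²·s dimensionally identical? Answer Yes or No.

No

Left side:
  J = N·m (work = force × distance),
      = kg·m²·s⁻².
  So J⁻¹ = kg⁻¹·m⁻²·s².
  Sv = J/kg (equivalent dose = energy per mass),
      = m²·s⁻².
  Combining: J⁻¹·K·Sv = (kg⁻¹·m⁻²·s²) · K · (m²·s⁻²) = kg⁻¹·K.
Right side:
  Sv = m²·s⁻².
  F = kg⁻¹·m⁻²·s⁴·A².
  So F⁻¹ = kg·m²·s⁻⁴·A⁻².
  J = kg·m²·s⁻².
  So J⁻¹ = kg⁻¹·m⁻²·s².
  Ω = kg·m²·s⁻³·A⁻².
  So Ω⁻² = kg⁻²·m⁻⁴·s⁶·A⁴.
  Combining: K·Sv·F⁻¹·J⁻¹·Ω⁻²·s = K · (m²·s⁻²) · (kg·m²·s⁻⁴·A⁻²) · (kg⁻¹·m⁻²·s²) · (kg⁻²·m⁻⁴·s⁶·A⁴) · s = kg⁻²·m⁻²·s³·A²·K.
Left is kg⁻¹·K; right is kg⁻²·m⁻²·s³·A²·K — different.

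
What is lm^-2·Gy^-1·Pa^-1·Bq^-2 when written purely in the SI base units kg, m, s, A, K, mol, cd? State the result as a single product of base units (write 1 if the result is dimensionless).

kg⁻¹·m⁻¹·s⁶·cd⁻²

lm = cd·sr = cd (luminous flux; sr is dimensionless).
So lm⁻² = cd⁻².
Gy = J/kg (absorbed dose = energy per mass),
    = m²·s⁻².
So Gy⁻¹ = m⁻²·s².
Pa = N/m² (pressure = force per area),
    = kg·m⁻¹·s⁻².
So Pa⁻¹ = kg⁻¹·m·s².
Bq = 1/s = s⁻¹ (activity is decays per second).
So Bq⁻² = s².
Combining: lm⁻²·Gy⁻¹·Pa⁻¹·Bq⁻² = cd⁻² · (m⁻²·s²) · (kg⁻¹·m·s²) · s² = kg⁻¹·m⁻¹·s⁶·cd⁻².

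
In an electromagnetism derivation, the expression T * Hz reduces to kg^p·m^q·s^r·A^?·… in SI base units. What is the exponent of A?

T = Wb/m² (flux density = flux per area),
    = kg·s⁻²·A⁻¹.
Hz = 1/s = s⁻¹ (frequency is cycles per second).
Combining: T·Hz = (kg·s⁻²·A⁻¹) · s⁻¹ = kg·s⁻³·A⁻¹.
The exponent of A is -1.

-1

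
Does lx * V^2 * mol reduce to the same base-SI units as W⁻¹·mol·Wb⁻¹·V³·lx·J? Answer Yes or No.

Yes

Left side:
  lx = lm/m² (illuminance = luminous flux per area),
      = m⁻²·cd.
  V = W/A (potential = power per current),
      = kg·m²·s⁻³·A⁻¹.
  So V² = kg²·m⁴·s⁻⁶·A⁻².
  Combining: lx·V²·mol = (m⁻²·cd) · (kg²·m⁴·s⁻⁶·A⁻²) · mol = kg²·m²·s⁻⁶·A⁻²·mol·cd.
Right side:
  W = J/s (power = energy per time),
      = kg·m²·s⁻³.
  So W⁻¹ = kg⁻¹·m⁻²·s³.
  Wb = V·s (flux: a volt is a weber per second),
      = kg·m²·s⁻²·A⁻¹.
  So Wb⁻¹ = kg⁻¹·m⁻²·s²·A.
  V = W/A (potential = power per current),
      = kg·m²·s⁻³·A⁻¹.
  So V³ = kg³·m⁶·s⁻⁹·A⁻³.
  lx = lm/m² (illuminance = luminous flux per area),
      = m⁻²·cd.
  J = N·m (work = force × distance),
      = kg·m²·s⁻².
  Combining: W⁻¹·mol·Wb⁻¹·V³·lx·J = (kg⁻¹·m⁻²·s³) · mol · (kg⁻¹·m⁻²·s²·A) · (kg³·m⁶·s⁻⁹·A⁻³) · (m⁻²·cd) · (kg·m²·s⁻²) = kg²·m²·s⁻⁶·A⁻²·mol·cd.
Both reduce to kg²·m²·s⁻⁶·A⁻²·mol·cd.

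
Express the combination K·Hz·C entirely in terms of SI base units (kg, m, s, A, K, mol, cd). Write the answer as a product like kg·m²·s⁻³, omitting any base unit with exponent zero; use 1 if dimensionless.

Hz = s⁻¹.
C = s·A.
Combining: K·Hz·C = K · s⁻¹ · (s·A) = A·K.

A·K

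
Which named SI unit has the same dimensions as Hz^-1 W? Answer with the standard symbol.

Hz = 1/s = s⁻¹ (frequency is cycles per second).
So Hz⁻¹ = s.
W = J/s (power = energy per time),
    = kg·m²·s⁻³.
Combining: Hz⁻¹·W = s · (kg·m²·s⁻³) = kg·m²·s⁻².
kg·m²·s⁻² is the base-SI form of the joule.

J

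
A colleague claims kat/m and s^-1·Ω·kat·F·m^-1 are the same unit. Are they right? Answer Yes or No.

Left side:
  kat = s⁻¹·mol.
  Combining: kat·m⁻¹ = (s⁻¹·mol) · m⁻¹ = m⁻¹·s⁻¹·mol.
Right side:
  Ω = V/A (resistance = voltage per current),
      = kg·m²·s⁻³·A⁻².
  kat = mol/s = s⁻¹·mol (catalytic activity).
  F = C/V (capacitance = charge per voltage),
      = A·s/(kg·m²·s⁻³·A⁻¹) (substituting C and V),
      = kg⁻¹·m⁻²·s⁴·A².
  Combining: s⁻¹·Ω·kat·F·m⁻¹ = s⁻¹ · (kg·m²·s⁻³·A⁻²) · (s⁻¹·mol) · (kg⁻¹·m⁻²·s⁴·A²) · m⁻¹ = m⁻¹·s⁻¹·mol.
Both reduce to m⁻¹·s⁻¹·mol.

Yes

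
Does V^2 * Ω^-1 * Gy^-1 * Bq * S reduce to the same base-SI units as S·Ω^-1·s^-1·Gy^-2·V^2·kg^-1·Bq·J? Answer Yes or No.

Left side:
  V = kg·m²·s⁻³·A⁻¹.
  So V² = kg²·m⁴·s⁻⁶·A⁻².
  Ω = kg·m²·s⁻³·A⁻².
  So Ω⁻¹ = kg⁻¹·m⁻²·s³·A².
  Gy = m²·s⁻².
  So Gy⁻¹ = m⁻²·s².
  Bq = s⁻¹.
  S = kg⁻¹·m⁻²·s³·A².
  Combining: V²·Ω⁻¹·Gy⁻¹·Bq·S = (kg²·m⁴·s⁻⁶·A⁻²) · (kg⁻¹·m⁻²·s³·A²) · (m⁻²·s²) · s⁻¹ · (kg⁻¹·m⁻²·s³·A²) = m⁻²·s·A².
Right side:
  S = 1/Ω (conductance is reciprocal resistance),
      = kg⁻¹·m⁻²·s³·A².
  Ω = V/A (resistance = voltage per current),
      = kg·m²·s⁻³·A⁻².
  So Ω⁻¹ = kg⁻¹·m⁻²·s³·A².
  Gy = J/kg (absorbed dose = energy per mass),
      = m²·s⁻².
  So Gy⁻² = m⁻⁴·s⁴.
  V = W/A (potential = power per current),
      = kg·m²·s⁻³·A⁻¹.
  So V² = kg²·m⁴·s⁻⁶·A⁻².
  Bq = 1/s = s⁻¹ (activity is decays per second).
  J = N·m (work = force × distance),
      = kg·m²·s⁻².
  Combining: S·Ω⁻¹·s⁻¹·Gy⁻²·V²·kg⁻¹·Bq·J = (kg⁻¹·m⁻²·s³·A²) · (kg⁻¹·m⁻²·s³·A²) · s⁻¹ · (m⁻⁴·s⁴) · (kg²·m⁴·s⁻⁶·A⁻²) · kg⁻¹ · s⁻¹ · (kg·m²·s⁻²) = m⁻²·A².
Left is m⁻²·s·A²; right is m⁻²·A² — different.

No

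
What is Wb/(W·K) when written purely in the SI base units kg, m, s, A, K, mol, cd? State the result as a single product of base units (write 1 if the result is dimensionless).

s·A⁻¹·K⁻¹

Wb = kg·m²·s⁻²·A⁻¹.
W = kg·m²·s⁻³.
So W⁻¹ = kg⁻¹·m⁻²·s³.
Combining: Wb·W⁻¹·K⁻¹ = (kg·m²·s⁻²·A⁻¹) · (kg⁻¹·m⁻²·s³) · K⁻¹ = s·A⁻¹·K⁻¹.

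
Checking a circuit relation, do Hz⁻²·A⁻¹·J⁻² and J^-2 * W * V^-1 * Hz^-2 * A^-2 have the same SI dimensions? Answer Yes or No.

Left side:
  Hz = 1/s = s⁻¹ (frequency is cycles per second).
  So Hz⁻² = s².
  J = N·m (work = force × distance),
      = kg·m²·s⁻².
  So J⁻² = kg⁻²·m⁻⁴·s⁴.
  Combining: Hz⁻²·A⁻¹·J⁻² = s² · A⁻¹ · (kg⁻²·m⁻⁴·s⁴) = kg⁻²·m⁻⁴·s⁶·A⁻¹.
Right side:
  J = N·m (work = force × distance),
      = kg·m²·s⁻².
  So J⁻² = kg⁻²·m⁻⁴·s⁴.
  W = J/s (power = energy per time),
      = kg·m²·s⁻³.
  V = W/A (potential = power per current),
      = kg·m²·s⁻³·A⁻¹.
  So V⁻¹ = kg⁻¹·m⁻²·s³·A.
  Hz = 1/s = s⁻¹ (frequency is cycles per second).
  So Hz⁻² = s².
  Combining: J⁻²·W·V⁻¹·Hz⁻²·A⁻² = (kg⁻²·m⁻⁴·s⁴) · (kg·m²·s⁻³) · (kg⁻¹·m⁻²·s³·A) · s² · A⁻² = kg⁻²·m⁻⁴·s⁶·A⁻¹.
Both reduce to kg⁻²·m⁻⁴·s⁶·A⁻¹.

Yes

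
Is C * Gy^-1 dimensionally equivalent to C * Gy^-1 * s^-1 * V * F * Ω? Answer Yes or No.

No

Left side:
  C = A·s = s·A (charge = current × time).
  Gy = J/kg (absorbed dose = energy per mass),
      = m²·s⁻².
  So Gy⁻¹ = m⁻²·s².
  Combining: C·Gy⁻¹ = (s·A) · (m⁻²·s²) = m⁻²·s³·A.
Right side:
  C = A·s = s·A (charge = current × time).
  Gy = J/kg (absorbed dose = energy per mass),
      = m²·s⁻².
  So Gy⁻¹ = m⁻²·s².
  V = W/A (potential = power per current),
      = kg·m²·s⁻³·A⁻¹.
  F = C/V (capacitance = charge per voltage),
      = A·s/(kg·m²·s⁻³·A⁻¹) (substituting C and V),
      = kg⁻¹·m⁻²·s⁴·A².
  Ω = V/A (resistance = voltage per current),
      = kg·m²·s⁻³·A⁻².
  Combining: C·Gy⁻¹·s⁻¹·V·F·Ω = (s·A) · (m⁻²·s²) · s⁻¹ · (kg·m²·s⁻³·A⁻¹) · (kg⁻¹·m⁻²·s⁴·A²) · (kg·m²·s⁻³·A⁻²) = kg.
Left is m⁻²·s³·A; right is kg — different.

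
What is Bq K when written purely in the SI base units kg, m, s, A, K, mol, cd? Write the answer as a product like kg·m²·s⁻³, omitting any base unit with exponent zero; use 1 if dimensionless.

s⁻¹·K

Bq = 1/s = s⁻¹ (activity is decays per second).
Combining: Bq·K = s⁻¹ · K = s⁻¹·K.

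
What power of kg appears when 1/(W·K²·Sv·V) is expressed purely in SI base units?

-2

W = J/s (power = energy per time),
    = kg·m²·s⁻³.
So W⁻¹ = kg⁻¹·m⁻²·s³.
Sv = J/kg (equivalent dose = energy per mass),
    = m²·s⁻².
So Sv⁻¹ = m⁻²·s².
V = W/A (potential = power per current),
    = kg·m²·s⁻³·A⁻¹.
So V⁻¹ = kg⁻¹·m⁻²·s³·A.
Combining: W⁻¹·K⁻²·Sv⁻¹·V⁻¹ = (kg⁻¹·m⁻²·s³) · K⁻² · (m⁻²·s²) · (kg⁻¹·m⁻²·s³·A) = kg⁻²·m⁻⁶·s⁸·A·K⁻².
The exponent of kg is -2.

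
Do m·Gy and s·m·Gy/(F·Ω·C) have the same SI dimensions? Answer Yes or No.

Left side:
  Gy = m²·s⁻².
  Combining: m·Gy = m · (m²·s⁻²) = m³·s⁻².
Right side:
  F = kg⁻¹·m⁻²·s⁴·A².
  So F⁻¹ = kg·m²·s⁻⁴·A⁻².
  Ω = kg·m²·s⁻³·A⁻².
  So Ω⁻¹ = kg⁻¹·m⁻²·s³·A².
  C = s·A.
  So C⁻¹ = s⁻¹·A⁻¹.
  Gy = m²·s⁻².
  Combining: F⁻¹·Ω⁻¹·s·m·C⁻¹·Gy = (kg·m²·s⁻⁴·A⁻²) · (kg⁻¹·m⁻²·s³·A²) · s · m · (s⁻¹·A⁻¹) · (m²·s⁻²) = m³·s⁻³·A⁻¹.
Left is m³·s⁻²; right is m³·s⁻³·A⁻¹ — different.

No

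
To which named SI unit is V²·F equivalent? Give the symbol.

V = W/A (potential = power per current),
    = kg·m²·s⁻³·A⁻¹.
So V² = kg²·m⁴·s⁻⁶·A⁻².
F = C/V (capacitance = charge per voltage),
    = A·s/(kg·m²·s⁻³·A⁻¹) (substituting C and V),
    = kg⁻¹·m⁻²·s⁴·A².
Combining: V²·F = (kg²·m⁴·s⁻⁶·A⁻²) · (kg⁻¹·m⁻²·s⁴·A²) = kg·m²·s⁻².
kg·m²·s⁻² is the base-SI form of the joule.

J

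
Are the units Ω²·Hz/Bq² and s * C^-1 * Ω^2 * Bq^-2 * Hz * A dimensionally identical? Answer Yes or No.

Left side:
  Ω = V/A (resistance = voltage per current),
      = kg·m²·s⁻³·A⁻².
  So Ω² = kg²·m⁴·s⁻⁶·A⁻⁴.
  Bq = 1/s = s⁻¹ (activity is decays per second).
  So Bq⁻² = s².
  Hz = 1/s = s⁻¹ (frequency is cycles per second).
  Combining: Ω²·Bq⁻²·Hz = (kg²·m⁴·s⁻⁶·A⁻⁴) · s² · s⁻¹ = kg²·m⁴·s⁻⁵·A⁻⁴.
Right side:
  C = A·s = s·A (charge = current × time).
  So C⁻¹ = s⁻¹·A⁻¹.
  Ω = V/A (resistance = voltage per current),
      = kg·m²·s⁻³·A⁻².
  So Ω² = kg²·m⁴·s⁻⁶·A⁻⁴.
  Bq = 1/s = s⁻¹ (activity is decays per second).
  So Bq⁻² = s².
  Hz = 1/s = s⁻¹ (frequency is cycles per second).
  Combining: s·C⁻¹·Ω²·Bq⁻²·Hz·A = s · (s⁻¹·A⁻¹) · (kg²·m⁴·s⁻⁶·A⁻⁴) · s² · s⁻¹ · A = kg²·m⁴·s⁻⁵·A⁻⁴.
Both reduce to kg²·m⁴·s⁻⁵·A⁻⁴.

Yes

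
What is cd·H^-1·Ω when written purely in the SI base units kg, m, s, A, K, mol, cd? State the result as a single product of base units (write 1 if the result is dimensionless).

s⁻¹·cd

H = Wb/A (inductance = flux per current),
    = kg·m²·s⁻²·A⁻².
So H⁻¹ = kg⁻¹·m⁻²·s²·A².
Ω = V/A (resistance = voltage per current),
    = kg·m²·s⁻³·A⁻².
Combining: cd·H⁻¹·Ω = cd · (kg⁻¹·m⁻²·s²·A²) · (kg·m²·s⁻³·A⁻²) = s⁻¹·cd.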